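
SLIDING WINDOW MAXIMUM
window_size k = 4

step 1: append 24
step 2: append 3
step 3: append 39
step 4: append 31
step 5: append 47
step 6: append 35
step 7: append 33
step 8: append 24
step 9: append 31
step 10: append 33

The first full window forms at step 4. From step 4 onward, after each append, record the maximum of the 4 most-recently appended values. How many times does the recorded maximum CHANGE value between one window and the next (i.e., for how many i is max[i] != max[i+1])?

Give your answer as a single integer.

Answer: 3

Derivation:
step 1: append 24 -> window=[24] (not full yet)
step 2: append 3 -> window=[24, 3] (not full yet)
step 3: append 39 -> window=[24, 3, 39] (not full yet)
step 4: append 31 -> window=[24, 3, 39, 31] -> max=39
step 5: append 47 -> window=[3, 39, 31, 47] -> max=47
step 6: append 35 -> window=[39, 31, 47, 35] -> max=47
step 7: append 33 -> window=[31, 47, 35, 33] -> max=47
step 8: append 24 -> window=[47, 35, 33, 24] -> max=47
step 9: append 31 -> window=[35, 33, 24, 31] -> max=35
step 10: append 33 -> window=[33, 24, 31, 33] -> max=33
Recorded maximums: 39 47 47 47 47 35 33
Changes between consecutive maximums: 3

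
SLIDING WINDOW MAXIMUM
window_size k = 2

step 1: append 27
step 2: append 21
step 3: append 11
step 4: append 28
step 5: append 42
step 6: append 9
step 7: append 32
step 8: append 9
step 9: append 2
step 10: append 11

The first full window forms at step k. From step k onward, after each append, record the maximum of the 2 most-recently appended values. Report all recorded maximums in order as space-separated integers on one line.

step 1: append 27 -> window=[27] (not full yet)
step 2: append 21 -> window=[27, 21] -> max=27
step 3: append 11 -> window=[21, 11] -> max=21
step 4: append 28 -> window=[11, 28] -> max=28
step 5: append 42 -> window=[28, 42] -> max=42
step 6: append 9 -> window=[42, 9] -> max=42
step 7: append 32 -> window=[9, 32] -> max=32
step 8: append 9 -> window=[32, 9] -> max=32
step 9: append 2 -> window=[9, 2] -> max=9
step 10: append 11 -> window=[2, 11] -> max=11

Answer: 27 21 28 42 42 32 32 9 11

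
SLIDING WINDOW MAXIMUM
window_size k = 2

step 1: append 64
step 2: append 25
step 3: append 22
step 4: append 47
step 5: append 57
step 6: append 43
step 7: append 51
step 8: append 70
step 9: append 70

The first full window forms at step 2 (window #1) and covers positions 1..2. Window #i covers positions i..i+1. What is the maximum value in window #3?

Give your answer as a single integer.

Answer: 47

Derivation:
step 1: append 64 -> window=[64] (not full yet)
step 2: append 25 -> window=[64, 25] -> max=64
step 3: append 22 -> window=[25, 22] -> max=25
step 4: append 47 -> window=[22, 47] -> max=47
Window #3 max = 47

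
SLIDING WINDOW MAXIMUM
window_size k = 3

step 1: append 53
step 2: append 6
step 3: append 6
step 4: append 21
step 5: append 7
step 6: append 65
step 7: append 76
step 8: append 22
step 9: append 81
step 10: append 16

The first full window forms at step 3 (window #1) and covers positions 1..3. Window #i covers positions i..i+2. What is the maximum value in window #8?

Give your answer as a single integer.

step 1: append 53 -> window=[53] (not full yet)
step 2: append 6 -> window=[53, 6] (not full yet)
step 3: append 6 -> window=[53, 6, 6] -> max=53
step 4: append 21 -> window=[6, 6, 21] -> max=21
step 5: append 7 -> window=[6, 21, 7] -> max=21
step 6: append 65 -> window=[21, 7, 65] -> max=65
step 7: append 76 -> window=[7, 65, 76] -> max=76
step 8: append 22 -> window=[65, 76, 22] -> max=76
step 9: append 81 -> window=[76, 22, 81] -> max=81
step 10: append 16 -> window=[22, 81, 16] -> max=81
Window #8 max = 81

Answer: 81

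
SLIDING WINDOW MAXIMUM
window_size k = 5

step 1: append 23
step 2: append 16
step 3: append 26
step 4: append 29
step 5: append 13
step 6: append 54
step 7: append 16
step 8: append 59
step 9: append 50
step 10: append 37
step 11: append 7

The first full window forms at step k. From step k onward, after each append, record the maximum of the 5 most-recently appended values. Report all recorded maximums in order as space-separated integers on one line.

step 1: append 23 -> window=[23] (not full yet)
step 2: append 16 -> window=[23, 16] (not full yet)
step 3: append 26 -> window=[23, 16, 26] (not full yet)
step 4: append 29 -> window=[23, 16, 26, 29] (not full yet)
step 5: append 13 -> window=[23, 16, 26, 29, 13] -> max=29
step 6: append 54 -> window=[16, 26, 29, 13, 54] -> max=54
step 7: append 16 -> window=[26, 29, 13, 54, 16] -> max=54
step 8: append 59 -> window=[29, 13, 54, 16, 59] -> max=59
step 9: append 50 -> window=[13, 54, 16, 59, 50] -> max=59
step 10: append 37 -> window=[54, 16, 59, 50, 37] -> max=59
step 11: append 7 -> window=[16, 59, 50, 37, 7] -> max=59

Answer: 29 54 54 59 59 59 59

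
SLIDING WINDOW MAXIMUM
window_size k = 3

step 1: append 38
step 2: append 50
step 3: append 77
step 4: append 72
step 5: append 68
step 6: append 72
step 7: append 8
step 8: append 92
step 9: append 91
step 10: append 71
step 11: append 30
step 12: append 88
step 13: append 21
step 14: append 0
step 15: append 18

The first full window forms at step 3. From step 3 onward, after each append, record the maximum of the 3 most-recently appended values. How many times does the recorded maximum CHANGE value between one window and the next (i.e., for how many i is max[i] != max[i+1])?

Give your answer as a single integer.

step 1: append 38 -> window=[38] (not full yet)
step 2: append 50 -> window=[38, 50] (not full yet)
step 3: append 77 -> window=[38, 50, 77] -> max=77
step 4: append 72 -> window=[50, 77, 72] -> max=77
step 5: append 68 -> window=[77, 72, 68] -> max=77
step 6: append 72 -> window=[72, 68, 72] -> max=72
step 7: append 8 -> window=[68, 72, 8] -> max=72
step 8: append 92 -> window=[72, 8, 92] -> max=92
step 9: append 91 -> window=[8, 92, 91] -> max=92
step 10: append 71 -> window=[92, 91, 71] -> max=92
step 11: append 30 -> window=[91, 71, 30] -> max=91
step 12: append 88 -> window=[71, 30, 88] -> max=88
step 13: append 21 -> window=[30, 88, 21] -> max=88
step 14: append 0 -> window=[88, 21, 0] -> max=88
step 15: append 18 -> window=[21, 0, 18] -> max=21
Recorded maximums: 77 77 77 72 72 92 92 92 91 88 88 88 21
Changes between consecutive maximums: 5

Answer: 5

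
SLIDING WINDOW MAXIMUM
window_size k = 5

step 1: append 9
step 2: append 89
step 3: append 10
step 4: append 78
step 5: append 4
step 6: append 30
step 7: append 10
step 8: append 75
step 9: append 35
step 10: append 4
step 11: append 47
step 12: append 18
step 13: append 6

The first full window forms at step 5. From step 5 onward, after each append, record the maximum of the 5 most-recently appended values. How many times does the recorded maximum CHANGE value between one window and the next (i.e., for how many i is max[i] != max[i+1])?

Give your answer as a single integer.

Answer: 3

Derivation:
step 1: append 9 -> window=[9] (not full yet)
step 2: append 89 -> window=[9, 89] (not full yet)
step 3: append 10 -> window=[9, 89, 10] (not full yet)
step 4: append 78 -> window=[9, 89, 10, 78] (not full yet)
step 5: append 4 -> window=[9, 89, 10, 78, 4] -> max=89
step 6: append 30 -> window=[89, 10, 78, 4, 30] -> max=89
step 7: append 10 -> window=[10, 78, 4, 30, 10] -> max=78
step 8: append 75 -> window=[78, 4, 30, 10, 75] -> max=78
step 9: append 35 -> window=[4, 30, 10, 75, 35] -> max=75
step 10: append 4 -> window=[30, 10, 75, 35, 4] -> max=75
step 11: append 47 -> window=[10, 75, 35, 4, 47] -> max=75
step 12: append 18 -> window=[75, 35, 4, 47, 18] -> max=75
step 13: append 6 -> window=[35, 4, 47, 18, 6] -> max=47
Recorded maximums: 89 89 78 78 75 75 75 75 47
Changes between consecutive maximums: 3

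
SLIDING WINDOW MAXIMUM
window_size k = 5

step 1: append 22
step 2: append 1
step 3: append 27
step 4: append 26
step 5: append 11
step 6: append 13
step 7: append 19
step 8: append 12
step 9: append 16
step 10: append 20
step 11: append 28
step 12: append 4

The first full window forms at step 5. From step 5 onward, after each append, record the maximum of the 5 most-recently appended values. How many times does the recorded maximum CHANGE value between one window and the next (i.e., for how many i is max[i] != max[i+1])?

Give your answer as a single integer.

step 1: append 22 -> window=[22] (not full yet)
step 2: append 1 -> window=[22, 1] (not full yet)
step 3: append 27 -> window=[22, 1, 27] (not full yet)
step 4: append 26 -> window=[22, 1, 27, 26] (not full yet)
step 5: append 11 -> window=[22, 1, 27, 26, 11] -> max=27
step 6: append 13 -> window=[1, 27, 26, 11, 13] -> max=27
step 7: append 19 -> window=[27, 26, 11, 13, 19] -> max=27
step 8: append 12 -> window=[26, 11, 13, 19, 12] -> max=26
step 9: append 16 -> window=[11, 13, 19, 12, 16] -> max=19
step 10: append 20 -> window=[13, 19, 12, 16, 20] -> max=20
step 11: append 28 -> window=[19, 12, 16, 20, 28] -> max=28
step 12: append 4 -> window=[12, 16, 20, 28, 4] -> max=28
Recorded maximums: 27 27 27 26 19 20 28 28
Changes between consecutive maximums: 4

Answer: 4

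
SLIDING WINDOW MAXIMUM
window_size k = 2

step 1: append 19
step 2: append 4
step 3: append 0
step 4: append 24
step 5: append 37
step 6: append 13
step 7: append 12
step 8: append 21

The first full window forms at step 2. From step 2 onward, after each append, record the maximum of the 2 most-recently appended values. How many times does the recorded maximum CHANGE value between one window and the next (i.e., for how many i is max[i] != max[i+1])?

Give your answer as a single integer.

step 1: append 19 -> window=[19] (not full yet)
step 2: append 4 -> window=[19, 4] -> max=19
step 3: append 0 -> window=[4, 0] -> max=4
step 4: append 24 -> window=[0, 24] -> max=24
step 5: append 37 -> window=[24, 37] -> max=37
step 6: append 13 -> window=[37, 13] -> max=37
step 7: append 12 -> window=[13, 12] -> max=13
step 8: append 21 -> window=[12, 21] -> max=21
Recorded maximums: 19 4 24 37 37 13 21
Changes between consecutive maximums: 5

Answer: 5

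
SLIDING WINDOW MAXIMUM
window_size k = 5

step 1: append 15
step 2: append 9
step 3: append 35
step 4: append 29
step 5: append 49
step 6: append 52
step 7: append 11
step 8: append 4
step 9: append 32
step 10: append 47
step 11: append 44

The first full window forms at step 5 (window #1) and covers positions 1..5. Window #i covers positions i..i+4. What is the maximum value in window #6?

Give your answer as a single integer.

step 1: append 15 -> window=[15] (not full yet)
step 2: append 9 -> window=[15, 9] (not full yet)
step 3: append 35 -> window=[15, 9, 35] (not full yet)
step 4: append 29 -> window=[15, 9, 35, 29] (not full yet)
step 5: append 49 -> window=[15, 9, 35, 29, 49] -> max=49
step 6: append 52 -> window=[9, 35, 29, 49, 52] -> max=52
step 7: append 11 -> window=[35, 29, 49, 52, 11] -> max=52
step 8: append 4 -> window=[29, 49, 52, 11, 4] -> max=52
step 9: append 32 -> window=[49, 52, 11, 4, 32] -> max=52
step 10: append 47 -> window=[52, 11, 4, 32, 47] -> max=52
Window #6 max = 52

Answer: 52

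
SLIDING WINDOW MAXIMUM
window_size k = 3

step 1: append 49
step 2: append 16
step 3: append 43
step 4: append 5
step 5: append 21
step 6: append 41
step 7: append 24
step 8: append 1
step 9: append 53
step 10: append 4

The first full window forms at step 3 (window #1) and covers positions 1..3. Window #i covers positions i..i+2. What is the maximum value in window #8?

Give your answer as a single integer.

step 1: append 49 -> window=[49] (not full yet)
step 2: append 16 -> window=[49, 16] (not full yet)
step 3: append 43 -> window=[49, 16, 43] -> max=49
step 4: append 5 -> window=[16, 43, 5] -> max=43
step 5: append 21 -> window=[43, 5, 21] -> max=43
step 6: append 41 -> window=[5, 21, 41] -> max=41
step 7: append 24 -> window=[21, 41, 24] -> max=41
step 8: append 1 -> window=[41, 24, 1] -> max=41
step 9: append 53 -> window=[24, 1, 53] -> max=53
step 10: append 4 -> window=[1, 53, 4] -> max=53
Window #8 max = 53

Answer: 53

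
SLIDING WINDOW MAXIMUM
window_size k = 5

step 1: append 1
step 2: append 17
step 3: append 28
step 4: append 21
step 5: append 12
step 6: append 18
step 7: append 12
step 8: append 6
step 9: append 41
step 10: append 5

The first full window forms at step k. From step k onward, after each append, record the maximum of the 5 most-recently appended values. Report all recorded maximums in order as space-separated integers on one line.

Answer: 28 28 28 21 41 41

Derivation:
step 1: append 1 -> window=[1] (not full yet)
step 2: append 17 -> window=[1, 17] (not full yet)
step 3: append 28 -> window=[1, 17, 28] (not full yet)
step 4: append 21 -> window=[1, 17, 28, 21] (not full yet)
step 5: append 12 -> window=[1, 17, 28, 21, 12] -> max=28
step 6: append 18 -> window=[17, 28, 21, 12, 18] -> max=28
step 7: append 12 -> window=[28, 21, 12, 18, 12] -> max=28
step 8: append 6 -> window=[21, 12, 18, 12, 6] -> max=21
step 9: append 41 -> window=[12, 18, 12, 6, 41] -> max=41
step 10: append 5 -> window=[18, 12, 6, 41, 5] -> max=41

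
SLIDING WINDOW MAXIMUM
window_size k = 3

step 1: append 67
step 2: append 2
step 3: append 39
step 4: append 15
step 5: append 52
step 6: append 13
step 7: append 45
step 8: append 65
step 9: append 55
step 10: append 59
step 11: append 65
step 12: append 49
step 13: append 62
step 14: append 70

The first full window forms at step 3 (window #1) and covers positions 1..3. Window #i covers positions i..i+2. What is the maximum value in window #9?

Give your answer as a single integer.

step 1: append 67 -> window=[67] (not full yet)
step 2: append 2 -> window=[67, 2] (not full yet)
step 3: append 39 -> window=[67, 2, 39] -> max=67
step 4: append 15 -> window=[2, 39, 15] -> max=39
step 5: append 52 -> window=[39, 15, 52] -> max=52
step 6: append 13 -> window=[15, 52, 13] -> max=52
step 7: append 45 -> window=[52, 13, 45] -> max=52
step 8: append 65 -> window=[13, 45, 65] -> max=65
step 9: append 55 -> window=[45, 65, 55] -> max=65
step 10: append 59 -> window=[65, 55, 59] -> max=65
step 11: append 65 -> window=[55, 59, 65] -> max=65
Window #9 max = 65

Answer: 65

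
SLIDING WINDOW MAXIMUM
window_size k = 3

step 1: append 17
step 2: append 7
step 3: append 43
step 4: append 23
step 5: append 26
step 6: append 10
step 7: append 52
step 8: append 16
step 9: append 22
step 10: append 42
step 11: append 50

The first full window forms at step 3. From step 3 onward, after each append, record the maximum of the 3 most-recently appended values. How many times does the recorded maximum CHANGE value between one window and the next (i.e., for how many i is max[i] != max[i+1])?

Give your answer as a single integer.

Answer: 4

Derivation:
step 1: append 17 -> window=[17] (not full yet)
step 2: append 7 -> window=[17, 7] (not full yet)
step 3: append 43 -> window=[17, 7, 43] -> max=43
step 4: append 23 -> window=[7, 43, 23] -> max=43
step 5: append 26 -> window=[43, 23, 26] -> max=43
step 6: append 10 -> window=[23, 26, 10] -> max=26
step 7: append 52 -> window=[26, 10, 52] -> max=52
step 8: append 16 -> window=[10, 52, 16] -> max=52
step 9: append 22 -> window=[52, 16, 22] -> max=52
step 10: append 42 -> window=[16, 22, 42] -> max=42
step 11: append 50 -> window=[22, 42, 50] -> max=50
Recorded maximums: 43 43 43 26 52 52 52 42 50
Changes between consecutive maximums: 4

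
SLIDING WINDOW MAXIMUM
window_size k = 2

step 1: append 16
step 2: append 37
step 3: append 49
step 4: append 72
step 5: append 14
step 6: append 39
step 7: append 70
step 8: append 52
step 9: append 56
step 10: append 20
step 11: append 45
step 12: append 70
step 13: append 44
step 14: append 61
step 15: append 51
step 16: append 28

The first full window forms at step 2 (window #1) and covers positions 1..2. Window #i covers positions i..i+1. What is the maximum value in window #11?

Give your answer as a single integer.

step 1: append 16 -> window=[16] (not full yet)
step 2: append 37 -> window=[16, 37] -> max=37
step 3: append 49 -> window=[37, 49] -> max=49
step 4: append 72 -> window=[49, 72] -> max=72
step 5: append 14 -> window=[72, 14] -> max=72
step 6: append 39 -> window=[14, 39] -> max=39
step 7: append 70 -> window=[39, 70] -> max=70
step 8: append 52 -> window=[70, 52] -> max=70
step 9: append 56 -> window=[52, 56] -> max=56
step 10: append 20 -> window=[56, 20] -> max=56
step 11: append 45 -> window=[20, 45] -> max=45
step 12: append 70 -> window=[45, 70] -> max=70
Window #11 max = 70

Answer: 70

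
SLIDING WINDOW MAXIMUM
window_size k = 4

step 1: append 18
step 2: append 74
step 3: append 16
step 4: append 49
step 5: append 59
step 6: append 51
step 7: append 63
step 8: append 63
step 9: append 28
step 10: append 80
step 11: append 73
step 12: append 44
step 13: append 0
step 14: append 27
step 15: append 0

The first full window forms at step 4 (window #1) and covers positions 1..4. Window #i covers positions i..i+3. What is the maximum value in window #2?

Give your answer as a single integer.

Answer: 74

Derivation:
step 1: append 18 -> window=[18] (not full yet)
step 2: append 74 -> window=[18, 74] (not full yet)
step 3: append 16 -> window=[18, 74, 16] (not full yet)
step 4: append 49 -> window=[18, 74, 16, 49] -> max=74
step 5: append 59 -> window=[74, 16, 49, 59] -> max=74
Window #2 max = 74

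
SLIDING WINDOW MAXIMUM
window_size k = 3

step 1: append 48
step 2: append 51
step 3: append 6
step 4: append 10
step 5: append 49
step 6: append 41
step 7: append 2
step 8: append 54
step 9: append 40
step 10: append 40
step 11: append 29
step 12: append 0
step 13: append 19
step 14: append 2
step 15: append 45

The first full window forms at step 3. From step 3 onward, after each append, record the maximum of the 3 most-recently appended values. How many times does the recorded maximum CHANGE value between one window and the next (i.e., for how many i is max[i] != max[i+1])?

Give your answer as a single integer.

step 1: append 48 -> window=[48] (not full yet)
step 2: append 51 -> window=[48, 51] (not full yet)
step 3: append 6 -> window=[48, 51, 6] -> max=51
step 4: append 10 -> window=[51, 6, 10] -> max=51
step 5: append 49 -> window=[6, 10, 49] -> max=49
step 6: append 41 -> window=[10, 49, 41] -> max=49
step 7: append 2 -> window=[49, 41, 2] -> max=49
step 8: append 54 -> window=[41, 2, 54] -> max=54
step 9: append 40 -> window=[2, 54, 40] -> max=54
step 10: append 40 -> window=[54, 40, 40] -> max=54
step 11: append 29 -> window=[40, 40, 29] -> max=40
step 12: append 0 -> window=[40, 29, 0] -> max=40
step 13: append 19 -> window=[29, 0, 19] -> max=29
step 14: append 2 -> window=[0, 19, 2] -> max=19
step 15: append 45 -> window=[19, 2, 45] -> max=45
Recorded maximums: 51 51 49 49 49 54 54 54 40 40 29 19 45
Changes between consecutive maximums: 6

Answer: 6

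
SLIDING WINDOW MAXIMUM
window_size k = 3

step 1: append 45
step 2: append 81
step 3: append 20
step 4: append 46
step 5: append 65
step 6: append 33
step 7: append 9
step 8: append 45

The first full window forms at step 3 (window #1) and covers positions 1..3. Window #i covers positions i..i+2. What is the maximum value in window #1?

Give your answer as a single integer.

step 1: append 45 -> window=[45] (not full yet)
step 2: append 81 -> window=[45, 81] (not full yet)
step 3: append 20 -> window=[45, 81, 20] -> max=81
Window #1 max = 81

Answer: 81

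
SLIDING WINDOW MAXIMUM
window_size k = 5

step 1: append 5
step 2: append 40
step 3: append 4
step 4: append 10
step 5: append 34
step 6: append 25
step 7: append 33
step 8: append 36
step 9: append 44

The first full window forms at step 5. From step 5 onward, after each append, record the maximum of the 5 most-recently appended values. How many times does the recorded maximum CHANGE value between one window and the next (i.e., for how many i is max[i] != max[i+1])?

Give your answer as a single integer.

Answer: 3

Derivation:
step 1: append 5 -> window=[5] (not full yet)
step 2: append 40 -> window=[5, 40] (not full yet)
step 3: append 4 -> window=[5, 40, 4] (not full yet)
step 4: append 10 -> window=[5, 40, 4, 10] (not full yet)
step 5: append 34 -> window=[5, 40, 4, 10, 34] -> max=40
step 6: append 25 -> window=[40, 4, 10, 34, 25] -> max=40
step 7: append 33 -> window=[4, 10, 34, 25, 33] -> max=34
step 8: append 36 -> window=[10, 34, 25, 33, 36] -> max=36
step 9: append 44 -> window=[34, 25, 33, 36, 44] -> max=44
Recorded maximums: 40 40 34 36 44
Changes between consecutive maximums: 3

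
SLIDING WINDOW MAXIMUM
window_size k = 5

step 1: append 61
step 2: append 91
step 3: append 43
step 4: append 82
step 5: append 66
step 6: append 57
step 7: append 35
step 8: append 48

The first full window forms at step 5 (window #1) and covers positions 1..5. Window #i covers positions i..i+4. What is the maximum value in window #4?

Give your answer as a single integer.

Answer: 82

Derivation:
step 1: append 61 -> window=[61] (not full yet)
step 2: append 91 -> window=[61, 91] (not full yet)
step 3: append 43 -> window=[61, 91, 43] (not full yet)
step 4: append 82 -> window=[61, 91, 43, 82] (not full yet)
step 5: append 66 -> window=[61, 91, 43, 82, 66] -> max=91
step 6: append 57 -> window=[91, 43, 82, 66, 57] -> max=91
step 7: append 35 -> window=[43, 82, 66, 57, 35] -> max=82
step 8: append 48 -> window=[82, 66, 57, 35, 48] -> max=82
Window #4 max = 82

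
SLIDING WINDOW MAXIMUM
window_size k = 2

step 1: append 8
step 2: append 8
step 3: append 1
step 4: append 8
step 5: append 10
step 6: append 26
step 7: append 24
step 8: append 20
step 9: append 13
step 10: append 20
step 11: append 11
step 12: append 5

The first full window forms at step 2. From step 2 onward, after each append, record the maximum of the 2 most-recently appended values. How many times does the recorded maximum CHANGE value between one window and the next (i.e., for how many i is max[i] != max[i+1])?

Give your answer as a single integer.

step 1: append 8 -> window=[8] (not full yet)
step 2: append 8 -> window=[8, 8] -> max=8
step 3: append 1 -> window=[8, 1] -> max=8
step 4: append 8 -> window=[1, 8] -> max=8
step 5: append 10 -> window=[8, 10] -> max=10
step 6: append 26 -> window=[10, 26] -> max=26
step 7: append 24 -> window=[26, 24] -> max=26
step 8: append 20 -> window=[24, 20] -> max=24
step 9: append 13 -> window=[20, 13] -> max=20
step 10: append 20 -> window=[13, 20] -> max=20
step 11: append 11 -> window=[20, 11] -> max=20
step 12: append 5 -> window=[11, 5] -> max=11
Recorded maximums: 8 8 8 10 26 26 24 20 20 20 11
Changes between consecutive maximums: 5

Answer: 5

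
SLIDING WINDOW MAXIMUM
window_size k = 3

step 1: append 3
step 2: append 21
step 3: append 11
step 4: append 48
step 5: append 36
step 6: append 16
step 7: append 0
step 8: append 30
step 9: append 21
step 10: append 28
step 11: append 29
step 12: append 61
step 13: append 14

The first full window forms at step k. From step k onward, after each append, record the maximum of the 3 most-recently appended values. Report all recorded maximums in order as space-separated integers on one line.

step 1: append 3 -> window=[3] (not full yet)
step 2: append 21 -> window=[3, 21] (not full yet)
step 3: append 11 -> window=[3, 21, 11] -> max=21
step 4: append 48 -> window=[21, 11, 48] -> max=48
step 5: append 36 -> window=[11, 48, 36] -> max=48
step 6: append 16 -> window=[48, 36, 16] -> max=48
step 7: append 0 -> window=[36, 16, 0] -> max=36
step 8: append 30 -> window=[16, 0, 30] -> max=30
step 9: append 21 -> window=[0, 30, 21] -> max=30
step 10: append 28 -> window=[30, 21, 28] -> max=30
step 11: append 29 -> window=[21, 28, 29] -> max=29
step 12: append 61 -> window=[28, 29, 61] -> max=61
step 13: append 14 -> window=[29, 61, 14] -> max=61

Answer: 21 48 48 48 36 30 30 30 29 61 61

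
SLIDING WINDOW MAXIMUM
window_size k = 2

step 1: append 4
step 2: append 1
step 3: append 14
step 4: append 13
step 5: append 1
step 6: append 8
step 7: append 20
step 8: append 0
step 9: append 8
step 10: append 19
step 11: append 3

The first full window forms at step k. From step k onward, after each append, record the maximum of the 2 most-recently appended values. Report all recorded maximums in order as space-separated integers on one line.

Answer: 4 14 14 13 8 20 20 8 19 19

Derivation:
step 1: append 4 -> window=[4] (not full yet)
step 2: append 1 -> window=[4, 1] -> max=4
step 3: append 14 -> window=[1, 14] -> max=14
step 4: append 13 -> window=[14, 13] -> max=14
step 5: append 1 -> window=[13, 1] -> max=13
step 6: append 8 -> window=[1, 8] -> max=8
step 7: append 20 -> window=[8, 20] -> max=20
step 8: append 0 -> window=[20, 0] -> max=20
step 9: append 8 -> window=[0, 8] -> max=8
step 10: append 19 -> window=[8, 19] -> max=19
step 11: append 3 -> window=[19, 3] -> max=19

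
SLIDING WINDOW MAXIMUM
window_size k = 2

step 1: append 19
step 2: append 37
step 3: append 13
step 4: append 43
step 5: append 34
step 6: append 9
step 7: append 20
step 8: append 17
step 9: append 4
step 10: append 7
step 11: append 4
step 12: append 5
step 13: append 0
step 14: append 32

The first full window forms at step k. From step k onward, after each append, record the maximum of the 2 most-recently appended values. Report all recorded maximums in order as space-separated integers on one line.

step 1: append 19 -> window=[19] (not full yet)
step 2: append 37 -> window=[19, 37] -> max=37
step 3: append 13 -> window=[37, 13] -> max=37
step 4: append 43 -> window=[13, 43] -> max=43
step 5: append 34 -> window=[43, 34] -> max=43
step 6: append 9 -> window=[34, 9] -> max=34
step 7: append 20 -> window=[9, 20] -> max=20
step 8: append 17 -> window=[20, 17] -> max=20
step 9: append 4 -> window=[17, 4] -> max=17
step 10: append 7 -> window=[4, 7] -> max=7
step 11: append 4 -> window=[7, 4] -> max=7
step 12: append 5 -> window=[4, 5] -> max=5
step 13: append 0 -> window=[5, 0] -> max=5
step 14: append 32 -> window=[0, 32] -> max=32

Answer: 37 37 43 43 34 20 20 17 7 7 5 5 32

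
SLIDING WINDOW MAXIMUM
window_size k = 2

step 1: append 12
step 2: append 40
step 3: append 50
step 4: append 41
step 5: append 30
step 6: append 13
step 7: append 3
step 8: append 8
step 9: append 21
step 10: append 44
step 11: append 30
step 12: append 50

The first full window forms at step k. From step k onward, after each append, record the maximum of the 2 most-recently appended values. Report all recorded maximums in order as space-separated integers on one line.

step 1: append 12 -> window=[12] (not full yet)
step 2: append 40 -> window=[12, 40] -> max=40
step 3: append 50 -> window=[40, 50] -> max=50
step 4: append 41 -> window=[50, 41] -> max=50
step 5: append 30 -> window=[41, 30] -> max=41
step 6: append 13 -> window=[30, 13] -> max=30
step 7: append 3 -> window=[13, 3] -> max=13
step 8: append 8 -> window=[3, 8] -> max=8
step 9: append 21 -> window=[8, 21] -> max=21
step 10: append 44 -> window=[21, 44] -> max=44
step 11: append 30 -> window=[44, 30] -> max=44
step 12: append 50 -> window=[30, 50] -> max=50

Answer: 40 50 50 41 30 13 8 21 44 44 50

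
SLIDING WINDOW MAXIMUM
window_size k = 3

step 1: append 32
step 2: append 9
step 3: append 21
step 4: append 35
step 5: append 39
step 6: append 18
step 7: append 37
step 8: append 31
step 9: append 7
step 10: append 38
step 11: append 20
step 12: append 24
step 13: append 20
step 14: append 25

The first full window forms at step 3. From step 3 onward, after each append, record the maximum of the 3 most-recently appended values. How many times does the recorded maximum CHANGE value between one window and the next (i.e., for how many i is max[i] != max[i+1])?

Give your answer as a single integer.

step 1: append 32 -> window=[32] (not full yet)
step 2: append 9 -> window=[32, 9] (not full yet)
step 3: append 21 -> window=[32, 9, 21] -> max=32
step 4: append 35 -> window=[9, 21, 35] -> max=35
step 5: append 39 -> window=[21, 35, 39] -> max=39
step 6: append 18 -> window=[35, 39, 18] -> max=39
step 7: append 37 -> window=[39, 18, 37] -> max=39
step 8: append 31 -> window=[18, 37, 31] -> max=37
step 9: append 7 -> window=[37, 31, 7] -> max=37
step 10: append 38 -> window=[31, 7, 38] -> max=38
step 11: append 20 -> window=[7, 38, 20] -> max=38
step 12: append 24 -> window=[38, 20, 24] -> max=38
step 13: append 20 -> window=[20, 24, 20] -> max=24
step 14: append 25 -> window=[24, 20, 25] -> max=25
Recorded maximums: 32 35 39 39 39 37 37 38 38 38 24 25
Changes between consecutive maximums: 6

Answer: 6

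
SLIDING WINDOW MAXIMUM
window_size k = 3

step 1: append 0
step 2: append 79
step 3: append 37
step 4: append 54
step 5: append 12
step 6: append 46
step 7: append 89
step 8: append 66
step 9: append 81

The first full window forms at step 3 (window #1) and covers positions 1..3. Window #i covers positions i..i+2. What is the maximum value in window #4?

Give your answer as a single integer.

Answer: 54

Derivation:
step 1: append 0 -> window=[0] (not full yet)
step 2: append 79 -> window=[0, 79] (not full yet)
step 3: append 37 -> window=[0, 79, 37] -> max=79
step 4: append 54 -> window=[79, 37, 54] -> max=79
step 5: append 12 -> window=[37, 54, 12] -> max=54
step 6: append 46 -> window=[54, 12, 46] -> max=54
Window #4 max = 54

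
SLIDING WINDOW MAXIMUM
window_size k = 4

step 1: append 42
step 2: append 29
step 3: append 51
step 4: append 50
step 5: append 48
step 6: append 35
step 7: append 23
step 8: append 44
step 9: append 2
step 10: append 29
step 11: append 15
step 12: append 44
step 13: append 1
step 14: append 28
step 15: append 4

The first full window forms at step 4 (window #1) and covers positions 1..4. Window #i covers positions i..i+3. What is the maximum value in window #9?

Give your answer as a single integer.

Answer: 44

Derivation:
step 1: append 42 -> window=[42] (not full yet)
step 2: append 29 -> window=[42, 29] (not full yet)
step 3: append 51 -> window=[42, 29, 51] (not full yet)
step 4: append 50 -> window=[42, 29, 51, 50] -> max=51
step 5: append 48 -> window=[29, 51, 50, 48] -> max=51
step 6: append 35 -> window=[51, 50, 48, 35] -> max=51
step 7: append 23 -> window=[50, 48, 35, 23] -> max=50
step 8: append 44 -> window=[48, 35, 23, 44] -> max=48
step 9: append 2 -> window=[35, 23, 44, 2] -> max=44
step 10: append 29 -> window=[23, 44, 2, 29] -> max=44
step 11: append 15 -> window=[44, 2, 29, 15] -> max=44
step 12: append 44 -> window=[2, 29, 15, 44] -> max=44
Window #9 max = 44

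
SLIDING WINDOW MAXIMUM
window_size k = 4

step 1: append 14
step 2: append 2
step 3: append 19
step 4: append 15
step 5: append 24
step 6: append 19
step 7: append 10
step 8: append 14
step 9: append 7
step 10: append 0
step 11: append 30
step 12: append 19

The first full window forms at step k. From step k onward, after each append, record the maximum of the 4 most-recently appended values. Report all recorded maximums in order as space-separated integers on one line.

step 1: append 14 -> window=[14] (not full yet)
step 2: append 2 -> window=[14, 2] (not full yet)
step 3: append 19 -> window=[14, 2, 19] (not full yet)
step 4: append 15 -> window=[14, 2, 19, 15] -> max=19
step 5: append 24 -> window=[2, 19, 15, 24] -> max=24
step 6: append 19 -> window=[19, 15, 24, 19] -> max=24
step 7: append 10 -> window=[15, 24, 19, 10] -> max=24
step 8: append 14 -> window=[24, 19, 10, 14] -> max=24
step 9: append 7 -> window=[19, 10, 14, 7] -> max=19
step 10: append 0 -> window=[10, 14, 7, 0] -> max=14
step 11: append 30 -> window=[14, 7, 0, 30] -> max=30
step 12: append 19 -> window=[7, 0, 30, 19] -> max=30

Answer: 19 24 24 24 24 19 14 30 30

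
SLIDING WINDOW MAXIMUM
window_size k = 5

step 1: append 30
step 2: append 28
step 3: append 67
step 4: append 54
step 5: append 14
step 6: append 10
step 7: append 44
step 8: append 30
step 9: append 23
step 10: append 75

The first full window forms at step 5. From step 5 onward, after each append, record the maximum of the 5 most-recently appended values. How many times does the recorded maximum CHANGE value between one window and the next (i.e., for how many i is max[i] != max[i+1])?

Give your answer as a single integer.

Answer: 3

Derivation:
step 1: append 30 -> window=[30] (not full yet)
step 2: append 28 -> window=[30, 28] (not full yet)
step 3: append 67 -> window=[30, 28, 67] (not full yet)
step 4: append 54 -> window=[30, 28, 67, 54] (not full yet)
step 5: append 14 -> window=[30, 28, 67, 54, 14] -> max=67
step 6: append 10 -> window=[28, 67, 54, 14, 10] -> max=67
step 7: append 44 -> window=[67, 54, 14, 10, 44] -> max=67
step 8: append 30 -> window=[54, 14, 10, 44, 30] -> max=54
step 9: append 23 -> window=[14, 10, 44, 30, 23] -> max=44
step 10: append 75 -> window=[10, 44, 30, 23, 75] -> max=75
Recorded maximums: 67 67 67 54 44 75
Changes between consecutive maximums: 3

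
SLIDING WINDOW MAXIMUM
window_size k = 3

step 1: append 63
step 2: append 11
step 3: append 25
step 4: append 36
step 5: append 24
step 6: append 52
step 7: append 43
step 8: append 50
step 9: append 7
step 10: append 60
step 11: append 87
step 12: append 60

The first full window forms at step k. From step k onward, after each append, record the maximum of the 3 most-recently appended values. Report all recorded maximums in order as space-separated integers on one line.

step 1: append 63 -> window=[63] (not full yet)
step 2: append 11 -> window=[63, 11] (not full yet)
step 3: append 25 -> window=[63, 11, 25] -> max=63
step 4: append 36 -> window=[11, 25, 36] -> max=36
step 5: append 24 -> window=[25, 36, 24] -> max=36
step 6: append 52 -> window=[36, 24, 52] -> max=52
step 7: append 43 -> window=[24, 52, 43] -> max=52
step 8: append 50 -> window=[52, 43, 50] -> max=52
step 9: append 7 -> window=[43, 50, 7] -> max=50
step 10: append 60 -> window=[50, 7, 60] -> max=60
step 11: append 87 -> window=[7, 60, 87] -> max=87
step 12: append 60 -> window=[60, 87, 60] -> max=87

Answer: 63 36 36 52 52 52 50 60 87 87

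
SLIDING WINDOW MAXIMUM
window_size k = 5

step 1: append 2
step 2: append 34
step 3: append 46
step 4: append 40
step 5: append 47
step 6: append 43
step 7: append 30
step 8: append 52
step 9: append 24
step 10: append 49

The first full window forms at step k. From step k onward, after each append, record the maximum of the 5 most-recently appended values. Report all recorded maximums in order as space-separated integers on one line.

step 1: append 2 -> window=[2] (not full yet)
step 2: append 34 -> window=[2, 34] (not full yet)
step 3: append 46 -> window=[2, 34, 46] (not full yet)
step 4: append 40 -> window=[2, 34, 46, 40] (not full yet)
step 5: append 47 -> window=[2, 34, 46, 40, 47] -> max=47
step 6: append 43 -> window=[34, 46, 40, 47, 43] -> max=47
step 7: append 30 -> window=[46, 40, 47, 43, 30] -> max=47
step 8: append 52 -> window=[40, 47, 43, 30, 52] -> max=52
step 9: append 24 -> window=[47, 43, 30, 52, 24] -> max=52
step 10: append 49 -> window=[43, 30, 52, 24, 49] -> max=52

Answer: 47 47 47 52 52 52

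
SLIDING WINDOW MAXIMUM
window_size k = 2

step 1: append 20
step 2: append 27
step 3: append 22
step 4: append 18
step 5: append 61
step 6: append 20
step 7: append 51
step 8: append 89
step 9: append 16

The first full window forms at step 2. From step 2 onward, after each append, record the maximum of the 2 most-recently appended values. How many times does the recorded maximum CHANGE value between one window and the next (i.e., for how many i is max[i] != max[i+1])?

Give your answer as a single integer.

Answer: 4

Derivation:
step 1: append 20 -> window=[20] (not full yet)
step 2: append 27 -> window=[20, 27] -> max=27
step 3: append 22 -> window=[27, 22] -> max=27
step 4: append 18 -> window=[22, 18] -> max=22
step 5: append 61 -> window=[18, 61] -> max=61
step 6: append 20 -> window=[61, 20] -> max=61
step 7: append 51 -> window=[20, 51] -> max=51
step 8: append 89 -> window=[51, 89] -> max=89
step 9: append 16 -> window=[89, 16] -> max=89
Recorded maximums: 27 27 22 61 61 51 89 89
Changes between consecutive maximums: 4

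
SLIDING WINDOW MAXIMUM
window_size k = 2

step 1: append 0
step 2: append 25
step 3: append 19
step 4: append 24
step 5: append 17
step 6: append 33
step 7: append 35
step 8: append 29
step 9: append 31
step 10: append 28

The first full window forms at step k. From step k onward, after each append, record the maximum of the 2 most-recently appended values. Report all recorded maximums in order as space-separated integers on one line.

Answer: 25 25 24 24 33 35 35 31 31

Derivation:
step 1: append 0 -> window=[0] (not full yet)
step 2: append 25 -> window=[0, 25] -> max=25
step 3: append 19 -> window=[25, 19] -> max=25
step 4: append 24 -> window=[19, 24] -> max=24
step 5: append 17 -> window=[24, 17] -> max=24
step 6: append 33 -> window=[17, 33] -> max=33
step 7: append 35 -> window=[33, 35] -> max=35
step 8: append 29 -> window=[35, 29] -> max=35
step 9: append 31 -> window=[29, 31] -> max=31
step 10: append 28 -> window=[31, 28] -> max=31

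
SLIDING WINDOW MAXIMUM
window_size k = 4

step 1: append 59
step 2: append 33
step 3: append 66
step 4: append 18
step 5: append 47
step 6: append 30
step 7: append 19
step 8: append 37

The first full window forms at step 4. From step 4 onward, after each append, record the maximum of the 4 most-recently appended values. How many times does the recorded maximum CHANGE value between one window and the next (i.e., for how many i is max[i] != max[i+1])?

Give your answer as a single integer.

step 1: append 59 -> window=[59] (not full yet)
step 2: append 33 -> window=[59, 33] (not full yet)
step 3: append 66 -> window=[59, 33, 66] (not full yet)
step 4: append 18 -> window=[59, 33, 66, 18] -> max=66
step 5: append 47 -> window=[33, 66, 18, 47] -> max=66
step 6: append 30 -> window=[66, 18, 47, 30] -> max=66
step 7: append 19 -> window=[18, 47, 30, 19] -> max=47
step 8: append 37 -> window=[47, 30, 19, 37] -> max=47
Recorded maximums: 66 66 66 47 47
Changes between consecutive maximums: 1

Answer: 1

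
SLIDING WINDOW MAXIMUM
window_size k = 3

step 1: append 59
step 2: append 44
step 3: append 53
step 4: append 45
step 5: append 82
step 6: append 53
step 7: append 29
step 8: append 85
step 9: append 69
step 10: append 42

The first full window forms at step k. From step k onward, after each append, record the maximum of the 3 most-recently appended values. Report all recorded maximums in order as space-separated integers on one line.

Answer: 59 53 82 82 82 85 85 85

Derivation:
step 1: append 59 -> window=[59] (not full yet)
step 2: append 44 -> window=[59, 44] (not full yet)
step 3: append 53 -> window=[59, 44, 53] -> max=59
step 4: append 45 -> window=[44, 53, 45] -> max=53
step 5: append 82 -> window=[53, 45, 82] -> max=82
step 6: append 53 -> window=[45, 82, 53] -> max=82
step 7: append 29 -> window=[82, 53, 29] -> max=82
step 8: append 85 -> window=[53, 29, 85] -> max=85
step 9: append 69 -> window=[29, 85, 69] -> max=85
step 10: append 42 -> window=[85, 69, 42] -> max=85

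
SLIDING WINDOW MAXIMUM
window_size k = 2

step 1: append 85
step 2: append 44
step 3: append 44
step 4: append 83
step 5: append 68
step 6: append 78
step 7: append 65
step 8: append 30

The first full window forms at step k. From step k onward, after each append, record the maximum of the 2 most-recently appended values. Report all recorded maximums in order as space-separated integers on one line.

step 1: append 85 -> window=[85] (not full yet)
step 2: append 44 -> window=[85, 44] -> max=85
step 3: append 44 -> window=[44, 44] -> max=44
step 4: append 83 -> window=[44, 83] -> max=83
step 5: append 68 -> window=[83, 68] -> max=83
step 6: append 78 -> window=[68, 78] -> max=78
step 7: append 65 -> window=[78, 65] -> max=78
step 8: append 30 -> window=[65, 30] -> max=65

Answer: 85 44 83 83 78 78 65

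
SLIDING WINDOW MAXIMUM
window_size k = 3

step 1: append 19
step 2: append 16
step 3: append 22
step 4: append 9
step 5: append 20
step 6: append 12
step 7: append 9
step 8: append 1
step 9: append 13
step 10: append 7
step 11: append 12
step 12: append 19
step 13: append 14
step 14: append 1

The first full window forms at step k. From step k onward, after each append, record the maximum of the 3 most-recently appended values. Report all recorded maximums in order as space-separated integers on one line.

step 1: append 19 -> window=[19] (not full yet)
step 2: append 16 -> window=[19, 16] (not full yet)
step 3: append 22 -> window=[19, 16, 22] -> max=22
step 4: append 9 -> window=[16, 22, 9] -> max=22
step 5: append 20 -> window=[22, 9, 20] -> max=22
step 6: append 12 -> window=[9, 20, 12] -> max=20
step 7: append 9 -> window=[20, 12, 9] -> max=20
step 8: append 1 -> window=[12, 9, 1] -> max=12
step 9: append 13 -> window=[9, 1, 13] -> max=13
step 10: append 7 -> window=[1, 13, 7] -> max=13
step 11: append 12 -> window=[13, 7, 12] -> max=13
step 12: append 19 -> window=[7, 12, 19] -> max=19
step 13: append 14 -> window=[12, 19, 14] -> max=19
step 14: append 1 -> window=[19, 14, 1] -> max=19

Answer: 22 22 22 20 20 12 13 13 13 19 19 19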